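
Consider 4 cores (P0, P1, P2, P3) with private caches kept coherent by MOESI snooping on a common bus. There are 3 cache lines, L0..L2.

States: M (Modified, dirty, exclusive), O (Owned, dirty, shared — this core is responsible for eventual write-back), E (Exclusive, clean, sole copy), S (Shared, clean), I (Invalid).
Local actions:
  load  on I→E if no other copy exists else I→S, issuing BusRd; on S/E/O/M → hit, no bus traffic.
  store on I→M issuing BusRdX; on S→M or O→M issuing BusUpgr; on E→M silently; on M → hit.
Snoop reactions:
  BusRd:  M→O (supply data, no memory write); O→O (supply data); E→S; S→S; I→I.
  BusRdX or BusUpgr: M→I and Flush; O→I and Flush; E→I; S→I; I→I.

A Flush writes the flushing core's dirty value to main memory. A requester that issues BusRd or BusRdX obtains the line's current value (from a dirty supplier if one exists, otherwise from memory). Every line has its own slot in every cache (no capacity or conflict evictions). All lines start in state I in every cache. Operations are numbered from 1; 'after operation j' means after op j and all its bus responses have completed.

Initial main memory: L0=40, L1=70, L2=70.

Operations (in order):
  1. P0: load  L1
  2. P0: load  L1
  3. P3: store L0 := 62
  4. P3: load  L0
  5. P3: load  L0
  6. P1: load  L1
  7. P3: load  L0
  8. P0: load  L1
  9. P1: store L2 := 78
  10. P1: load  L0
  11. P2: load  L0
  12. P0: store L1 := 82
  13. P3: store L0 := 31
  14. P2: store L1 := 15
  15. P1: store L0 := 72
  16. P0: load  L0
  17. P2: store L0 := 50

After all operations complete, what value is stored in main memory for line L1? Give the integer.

  op1 P0: load  L1 → E/I/I/I on L1; bus BusRd; mem=70
  op2 P0: load  L1 → E/I/I/I on L1; bus (none); mem=70
  op3 P3: store L0 := 62 → I/I/I/M on L0; bus BusRdX; mem=40
  op4 P3: load  L0 → I/I/I/M on L0; bus (none); mem=40
  op5 P3: load  L0 → I/I/I/M on L0; bus (none); mem=40
  op6 P1: load  L1 → S/S/I/I on L1; bus BusRd; mem=70
  op7 P3: load  L0 → I/I/I/M on L0; bus (none); mem=40
  op8 P0: load  L1 → S/S/I/I on L1; bus (none); mem=70
  op9 P1: store L2 := 78 → I/M/I/I on L2; bus BusRdX; mem=70
  op10 P1: load  L0 → I/S/I/O on L0; bus BusRd; mem=40
  op11 P2: load  L0 → I/S/S/O on L0; bus BusRd; mem=40
  op12 P0: store L1 := 82 → M/I/I/I on L1; bus BusUpgr; mem=70
  op13 P3: store L0 := 31 → I/I/I/M on L0; bus BusUpgr; mem=40
  op14 P2: store L1 := 15 → I/I/M/I on L1; bus BusRdX Flush; mem=82
  op15 P1: store L0 := 72 → I/M/I/I on L0; bus BusRdX Flush; mem=31
  op16 P0: load  L0 → S/O/I/I on L0; bus BusRd; mem=31
  op17 P2: store L0 := 50 → I/I/M/I on L0; bus BusRdX Flush; mem=72

memory[L1] = 82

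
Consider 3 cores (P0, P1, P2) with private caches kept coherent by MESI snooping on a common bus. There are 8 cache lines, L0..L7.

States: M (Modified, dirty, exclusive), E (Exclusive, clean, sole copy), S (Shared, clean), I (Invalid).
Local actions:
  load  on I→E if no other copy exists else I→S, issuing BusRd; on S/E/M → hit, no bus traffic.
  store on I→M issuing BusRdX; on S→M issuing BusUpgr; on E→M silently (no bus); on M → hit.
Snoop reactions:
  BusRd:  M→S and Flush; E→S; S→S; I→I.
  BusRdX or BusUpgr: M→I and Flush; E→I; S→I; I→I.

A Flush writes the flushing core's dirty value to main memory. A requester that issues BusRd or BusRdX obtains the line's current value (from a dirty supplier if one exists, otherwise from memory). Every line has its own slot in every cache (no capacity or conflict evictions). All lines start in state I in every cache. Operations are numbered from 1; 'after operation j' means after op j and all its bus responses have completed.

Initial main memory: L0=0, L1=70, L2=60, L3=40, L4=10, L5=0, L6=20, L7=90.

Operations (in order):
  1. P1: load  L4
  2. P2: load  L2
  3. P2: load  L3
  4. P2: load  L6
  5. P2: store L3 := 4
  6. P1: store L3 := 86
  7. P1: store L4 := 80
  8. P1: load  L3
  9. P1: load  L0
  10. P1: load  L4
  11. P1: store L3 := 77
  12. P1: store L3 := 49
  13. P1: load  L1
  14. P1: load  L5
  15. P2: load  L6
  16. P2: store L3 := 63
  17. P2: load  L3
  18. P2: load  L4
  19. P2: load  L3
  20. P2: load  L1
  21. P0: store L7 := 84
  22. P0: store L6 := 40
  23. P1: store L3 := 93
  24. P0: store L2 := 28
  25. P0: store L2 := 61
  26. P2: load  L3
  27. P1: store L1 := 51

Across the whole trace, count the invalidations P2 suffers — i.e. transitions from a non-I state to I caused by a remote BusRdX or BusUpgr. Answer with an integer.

[1] P1: load  L4 | P0:I, P1:E(10), P2:I | bus: BusRd
[2] P2: load  L2 | P0:I, P1:I, P2:E(60) | bus: BusRd
[3] P2: load  L3 | P0:I, P1:I, P2:E(40) | bus: BusRd
[4] P2: load  L6 | P0:I, P1:I, P2:E(20) | bus: BusRd
[5] P2: store L3 := 4 | P0:I, P1:I, P2:M(4) | bus: none
[6] P1: store L3 := 86 | P0:I, P1:M(86), P2:I | bus: BusRdX,Flush
[7] P1: store L4 := 80 | P0:I, P1:M(80), P2:I | bus: none
[8] P1: load  L3 | P0:I, P1:M(86), P2:I | bus: none
[9] P1: load  L0 | P0:I, P1:E(0), P2:I | bus: BusRd
[10] P1: load  L4 | P0:I, P1:M(80), P2:I | bus: none
[11] P1: store L3 := 77 | P0:I, P1:M(77), P2:I | bus: none
[12] P1: store L3 := 49 | P0:I, P1:M(49), P2:I | bus: none
[13] P1: load  L1 | P0:I, P1:E(70), P2:I | bus: BusRd
[14] P1: load  L5 | P0:I, P1:E(0), P2:I | bus: BusRd
[15] P2: load  L6 | P0:I, P1:I, P2:E(20) | bus: none
[16] P2: store L3 := 63 | P0:I, P1:I, P2:M(63) | bus: BusRdX,Flush
[17] P2: load  L3 | P0:I, P1:I, P2:M(63) | bus: none
[18] P2: load  L4 | P0:I, P1:S(80), P2:S(80) | bus: BusRd,Flush
[19] P2: load  L3 | P0:I, P1:I, P2:M(63) | bus: none
[20] P2: load  L1 | P0:I, P1:S(70), P2:S(70) | bus: BusRd
[21] P0: store L7 := 84 | P0:M(84), P1:I, P2:I | bus: BusRdX
[22] P0: store L6 := 40 | P0:M(40), P1:I, P2:I | bus: BusRdX
[23] P1: store L3 := 93 | P0:I, P1:M(93), P2:I | bus: BusRdX,Flush
[24] P0: store L2 := 28 | P0:M(28), P1:I, P2:I | bus: BusRdX
[25] P0: store L2 := 61 | P0:M(61), P1:I, P2:I | bus: none
[26] P2: load  L3 | P0:I, P1:S(93), P2:S(93) | bus: BusRd,Flush
[27] P1: store L1 := 51 | P0:I, P1:M(51), P2:I | bus: BusUpgr

invalidations = 5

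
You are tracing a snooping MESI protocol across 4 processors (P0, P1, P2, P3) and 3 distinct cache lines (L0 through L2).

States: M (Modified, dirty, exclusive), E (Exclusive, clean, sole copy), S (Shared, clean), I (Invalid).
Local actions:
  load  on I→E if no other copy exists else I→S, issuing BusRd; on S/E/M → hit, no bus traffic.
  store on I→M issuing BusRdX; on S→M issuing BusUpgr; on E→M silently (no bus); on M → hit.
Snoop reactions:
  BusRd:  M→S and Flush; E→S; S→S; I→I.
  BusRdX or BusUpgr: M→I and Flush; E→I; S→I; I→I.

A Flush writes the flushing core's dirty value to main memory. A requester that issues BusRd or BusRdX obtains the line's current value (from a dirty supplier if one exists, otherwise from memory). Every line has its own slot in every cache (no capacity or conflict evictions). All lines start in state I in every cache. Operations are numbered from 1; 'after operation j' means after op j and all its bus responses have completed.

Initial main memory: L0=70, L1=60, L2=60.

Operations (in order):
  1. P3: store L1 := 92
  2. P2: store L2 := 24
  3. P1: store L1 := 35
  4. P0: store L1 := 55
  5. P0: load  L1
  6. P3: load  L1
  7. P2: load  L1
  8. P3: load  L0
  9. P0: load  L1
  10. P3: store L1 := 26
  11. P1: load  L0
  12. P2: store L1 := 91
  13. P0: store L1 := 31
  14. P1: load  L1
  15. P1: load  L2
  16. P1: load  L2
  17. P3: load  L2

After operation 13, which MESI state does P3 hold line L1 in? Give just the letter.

state = I

  op1 P3: store L1 := 92 → I/I/I/M on L1; bus BusRdX; mem=60
  op2 P2: store L2 := 24 → I/I/M/I on L2; bus BusRdX; mem=60
  op3 P1: store L1 := 35 → I/M/I/I on L1; bus BusRdX Flush; mem=92
  op4 P0: store L1 := 55 → M/I/I/I on L1; bus BusRdX Flush; mem=35
  op5 P0: load  L1 → M/I/I/I on L1; bus (none); mem=35
  op6 P3: load  L1 → S/I/I/S on L1; bus BusRd Flush; mem=55
  op7 P2: load  L1 → S/I/S/S on L1; bus BusRd; mem=55
  op8 P3: load  L0 → I/I/I/E on L0; bus BusRd; mem=70
  op9 P0: load  L1 → S/I/S/S on L1; bus (none); mem=55
  op10 P3: store L1 := 26 → I/I/I/M on L1; bus BusUpgr; mem=55
  op11 P1: load  L0 → I/S/I/S on L0; bus BusRd; mem=70
  op12 P2: store L1 := 91 → I/I/M/I on L1; bus BusRdX Flush; mem=26
  op13 P0: store L1 := 31 → M/I/I/I on L1; bus BusRdX Flush; mem=91
  op14 P1: load  L1 → S/S/I/I on L1; bus BusRd Flush; mem=31
  op15 P1: load  L2 → I/S/S/I on L2; bus BusRd Flush; mem=24
  op16 P1: load  L2 → I/S/S/I on L2; bus (none); mem=24
  op17 P3: load  L2 → I/S/S/S on L2; bus BusRd; mem=24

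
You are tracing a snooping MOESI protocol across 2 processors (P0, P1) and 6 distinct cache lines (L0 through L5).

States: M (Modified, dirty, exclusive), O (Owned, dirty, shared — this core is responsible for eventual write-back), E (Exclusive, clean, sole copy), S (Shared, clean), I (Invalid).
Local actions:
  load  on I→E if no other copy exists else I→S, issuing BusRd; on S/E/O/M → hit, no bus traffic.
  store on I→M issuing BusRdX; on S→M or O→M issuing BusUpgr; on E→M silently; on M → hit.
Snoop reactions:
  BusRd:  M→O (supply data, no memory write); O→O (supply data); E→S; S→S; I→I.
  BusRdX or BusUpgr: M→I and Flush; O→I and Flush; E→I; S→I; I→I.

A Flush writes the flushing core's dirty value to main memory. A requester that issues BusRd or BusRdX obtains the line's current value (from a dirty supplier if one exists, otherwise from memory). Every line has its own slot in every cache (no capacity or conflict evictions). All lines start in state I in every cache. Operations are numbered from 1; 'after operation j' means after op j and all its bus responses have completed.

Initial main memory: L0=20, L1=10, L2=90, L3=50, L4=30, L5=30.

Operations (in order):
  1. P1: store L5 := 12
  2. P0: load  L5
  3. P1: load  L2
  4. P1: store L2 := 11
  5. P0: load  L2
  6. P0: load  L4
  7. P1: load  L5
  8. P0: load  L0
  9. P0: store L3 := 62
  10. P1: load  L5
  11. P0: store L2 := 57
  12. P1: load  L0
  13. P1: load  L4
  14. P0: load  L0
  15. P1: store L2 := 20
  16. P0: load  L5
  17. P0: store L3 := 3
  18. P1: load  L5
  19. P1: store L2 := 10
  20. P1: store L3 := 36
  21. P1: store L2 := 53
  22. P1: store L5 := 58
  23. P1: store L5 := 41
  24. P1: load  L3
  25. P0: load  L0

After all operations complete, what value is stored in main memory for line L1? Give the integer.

[1] P1: store L5 := 12 | P0:I, P1:M(12) | bus: BusRdX
[2] P0: load  L5 | P0:S(12), P1:O(12) | bus: BusRd
[3] P1: load  L2 | P0:I, P1:E(90) | bus: BusRd
[4] P1: store L2 := 11 | P0:I, P1:M(11) | bus: none
[5] P0: load  L2 | P0:S(11), P1:O(11) | bus: BusRd
[6] P0: load  L4 | P0:E(30), P1:I | bus: BusRd
[7] P1: load  L5 | P0:S(12), P1:O(12) | bus: none
[8] P0: load  L0 | P0:E(20), P1:I | bus: BusRd
[9] P0: store L3 := 62 | P0:M(62), P1:I | bus: BusRdX
[10] P1: load  L5 | P0:S(12), P1:O(12) | bus: none
[11] P0: store L2 := 57 | P0:M(57), P1:I | bus: BusUpgr,Flush
[12] P1: load  L0 | P0:S(20), P1:S(20) | bus: BusRd
[13] P1: load  L4 | P0:S(30), P1:S(30) | bus: BusRd
[14] P0: load  L0 | P0:S(20), P1:S(20) | bus: none
[15] P1: store L2 := 20 | P0:I, P1:M(20) | bus: BusRdX,Flush
[16] P0: load  L5 | P0:S(12), P1:O(12) | bus: none
[17] P0: store L3 := 3 | P0:M(3), P1:I | bus: none
[18] P1: load  L5 | P0:S(12), P1:O(12) | bus: none
[19] P1: store L2 := 10 | P0:I, P1:M(10) | bus: none
[20] P1: store L3 := 36 | P0:I, P1:M(36) | bus: BusRdX,Flush
[21] P1: store L2 := 53 | P0:I, P1:M(53) | bus: none
[22] P1: store L5 := 58 | P0:I, P1:M(58) | bus: BusUpgr
[23] P1: store L5 := 41 | P0:I, P1:M(41) | bus: none
[24] P1: load  L3 | P0:I, P1:M(36) | bus: none
[25] P0: load  L0 | P0:S(20), P1:S(20) | bus: none

memory[L1] = 10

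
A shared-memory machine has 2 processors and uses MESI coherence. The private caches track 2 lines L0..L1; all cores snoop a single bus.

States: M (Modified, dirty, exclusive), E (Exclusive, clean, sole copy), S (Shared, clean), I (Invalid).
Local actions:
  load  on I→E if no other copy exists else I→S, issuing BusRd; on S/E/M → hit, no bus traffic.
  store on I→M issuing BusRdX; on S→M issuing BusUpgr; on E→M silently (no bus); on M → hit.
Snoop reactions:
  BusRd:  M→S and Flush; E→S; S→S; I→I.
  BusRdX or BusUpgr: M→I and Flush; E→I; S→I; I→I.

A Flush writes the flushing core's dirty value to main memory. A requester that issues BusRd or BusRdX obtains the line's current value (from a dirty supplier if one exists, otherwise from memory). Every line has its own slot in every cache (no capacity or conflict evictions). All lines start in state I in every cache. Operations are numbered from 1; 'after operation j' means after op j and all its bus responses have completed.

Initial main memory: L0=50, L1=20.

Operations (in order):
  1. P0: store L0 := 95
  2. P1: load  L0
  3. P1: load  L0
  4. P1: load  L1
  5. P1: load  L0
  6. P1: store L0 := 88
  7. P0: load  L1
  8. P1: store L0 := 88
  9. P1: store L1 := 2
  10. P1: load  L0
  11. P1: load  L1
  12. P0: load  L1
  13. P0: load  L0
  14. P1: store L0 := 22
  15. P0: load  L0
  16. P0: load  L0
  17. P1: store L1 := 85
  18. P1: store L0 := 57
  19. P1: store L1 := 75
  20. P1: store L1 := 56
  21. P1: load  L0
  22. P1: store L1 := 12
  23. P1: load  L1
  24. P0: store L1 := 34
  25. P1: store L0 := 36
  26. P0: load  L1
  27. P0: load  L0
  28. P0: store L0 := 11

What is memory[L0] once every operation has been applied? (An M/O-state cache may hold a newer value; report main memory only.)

memory[L0] = 36

  op1 P0: store L0 := 95 → M/I on L0; bus BusRdX; mem=50
  op2 P1: load  L0 → S/S on L0; bus BusRd Flush; mem=95
  op3 P1: load  L0 → S/S on L0; bus (none); mem=95
  op4 P1: load  L1 → I/E on L1; bus BusRd; mem=20
  op5 P1: load  L0 → S/S on L0; bus (none); mem=95
  op6 P1: store L0 := 88 → I/M on L0; bus BusUpgr; mem=95
  op7 P0: load  L1 → S/S on L1; bus BusRd; mem=20
  op8 P1: store L0 := 88 → I/M on L0; bus (none); mem=95
  op9 P1: store L1 := 2 → I/M on L1; bus BusUpgr; mem=20
  op10 P1: load  L0 → I/M on L0; bus (none); mem=95
  op11 P1: load  L1 → I/M on L1; bus (none); mem=20
  op12 P0: load  L1 → S/S on L1; bus BusRd Flush; mem=2
  op13 P0: load  L0 → S/S on L0; bus BusRd Flush; mem=88
  op14 P1: store L0 := 22 → I/M on L0; bus BusUpgr; mem=88
  op15 P0: load  L0 → S/S on L0; bus BusRd Flush; mem=22
  op16 P0: load  L0 → S/S on L0; bus (none); mem=22
  op17 P1: store L1 := 85 → I/M on L1; bus BusUpgr; mem=2
  op18 P1: store L0 := 57 → I/M on L0; bus BusUpgr; mem=22
  op19 P1: store L1 := 75 → I/M on L1; bus (none); mem=2
  op20 P1: store L1 := 56 → I/M on L1; bus (none); mem=2
  op21 P1: load  L0 → I/M on L0; bus (none); mem=22
  op22 P1: store L1 := 12 → I/M on L1; bus (none); mem=2
  op23 P1: load  L1 → I/M on L1; bus (none); mem=2
  op24 P0: store L1 := 34 → M/I on L1; bus BusRdX Flush; mem=12
  op25 P1: store L0 := 36 → I/M on L0; bus (none); mem=22
  op26 P0: load  L1 → M/I on L1; bus (none); mem=12
  op27 P0: load  L0 → S/S on L0; bus BusRd Flush; mem=36
  op28 P0: store L0 := 11 → M/I on L0; bus BusUpgr; mem=36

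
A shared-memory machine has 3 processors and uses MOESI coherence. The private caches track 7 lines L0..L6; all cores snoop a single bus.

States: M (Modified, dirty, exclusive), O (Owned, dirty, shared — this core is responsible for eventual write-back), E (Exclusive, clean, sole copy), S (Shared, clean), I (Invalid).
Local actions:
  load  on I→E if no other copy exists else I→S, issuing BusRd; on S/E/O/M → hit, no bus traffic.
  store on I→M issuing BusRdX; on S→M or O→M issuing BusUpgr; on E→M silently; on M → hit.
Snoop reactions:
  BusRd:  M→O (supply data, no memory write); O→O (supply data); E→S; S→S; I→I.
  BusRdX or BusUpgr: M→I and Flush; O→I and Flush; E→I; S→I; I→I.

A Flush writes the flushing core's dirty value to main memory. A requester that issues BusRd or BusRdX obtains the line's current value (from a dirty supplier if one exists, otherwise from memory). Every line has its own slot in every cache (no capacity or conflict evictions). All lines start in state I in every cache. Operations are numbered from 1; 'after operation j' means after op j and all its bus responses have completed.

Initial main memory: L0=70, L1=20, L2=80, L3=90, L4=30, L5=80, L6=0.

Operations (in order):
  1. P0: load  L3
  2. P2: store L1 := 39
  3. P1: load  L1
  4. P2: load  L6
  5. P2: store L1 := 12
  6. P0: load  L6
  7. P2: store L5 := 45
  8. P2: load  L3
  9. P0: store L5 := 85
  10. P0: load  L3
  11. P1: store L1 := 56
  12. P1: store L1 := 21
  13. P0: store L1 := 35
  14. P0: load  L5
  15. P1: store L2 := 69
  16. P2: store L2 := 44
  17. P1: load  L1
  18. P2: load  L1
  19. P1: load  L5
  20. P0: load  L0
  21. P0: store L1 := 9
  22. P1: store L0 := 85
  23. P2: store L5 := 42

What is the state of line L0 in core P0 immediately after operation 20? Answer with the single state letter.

1. P0: load  L3  bus=[BusRd]  L3: P0=E P1=I P2=I  mem[L3]=90
2. P2: store L1 := 39  bus=[BusRdX]  L1: P0=I P1=I P2=M  mem[L1]=20
3. P1: load  L1  bus=[BusRd]  L1: P0=I P1=S P2=O  mem[L1]=20
4. P2: load  L6  bus=[BusRd]  L6: P0=I P1=I P2=E  mem[L6]=0
5. P2: store L1 := 12  bus=[BusUpgr]  L1: P0=I P1=I P2=M  mem[L1]=20
6. P0: load  L6  bus=[BusRd]  L6: P0=S P1=I P2=S  mem[L6]=0
7. P2: store L5 := 45  bus=[BusRdX]  L5: P0=I P1=I P2=M  mem[L5]=80
8. P2: load  L3  bus=[BusRd]  L3: P0=S P1=I P2=S  mem[L3]=90
9. P0: store L5 := 85  bus=[BusRdX,Flush]  L5: P0=M P1=I P2=I  mem[L5]=45
10. P0: load  L3  bus=[-]  L3: P0=S P1=I P2=S  mem[L3]=90
11. P1: store L1 := 56  bus=[BusRdX,Flush]  L1: P0=I P1=M P2=I  mem[L1]=12
12. P1: store L1 := 21  bus=[-]  L1: P0=I P1=M P2=I  mem[L1]=12
13. P0: store L1 := 35  bus=[BusRdX,Flush]  L1: P0=M P1=I P2=I  mem[L1]=21
14. P0: load  L5  bus=[-]  L5: P0=M P1=I P2=I  mem[L5]=45
15. P1: store L2 := 69  bus=[BusRdX]  L2: P0=I P1=M P2=I  mem[L2]=80
16. P2: store L2 := 44  bus=[BusRdX,Flush]  L2: P0=I P1=I P2=M  mem[L2]=69
17. P1: load  L1  bus=[BusRd]  L1: P0=O P1=S P2=I  mem[L1]=21
18. P2: load  L1  bus=[BusRd]  L1: P0=O P1=S P2=S  mem[L1]=21
19. P1: load  L5  bus=[BusRd]  L5: P0=O P1=S P2=I  mem[L5]=45
20. P0: load  L0  bus=[BusRd]  L0: P0=E P1=I P2=I  mem[L0]=70
21. P0: store L1 := 9  bus=[BusUpgr]  L1: P0=M P1=I P2=I  mem[L1]=21
22. P1: store L0 := 85  bus=[BusRdX]  L0: P0=I P1=M P2=I  mem[L0]=70
23. P2: store L5 := 42  bus=[BusRdX,Flush]  L5: P0=I P1=I P2=M  mem[L5]=85

state = E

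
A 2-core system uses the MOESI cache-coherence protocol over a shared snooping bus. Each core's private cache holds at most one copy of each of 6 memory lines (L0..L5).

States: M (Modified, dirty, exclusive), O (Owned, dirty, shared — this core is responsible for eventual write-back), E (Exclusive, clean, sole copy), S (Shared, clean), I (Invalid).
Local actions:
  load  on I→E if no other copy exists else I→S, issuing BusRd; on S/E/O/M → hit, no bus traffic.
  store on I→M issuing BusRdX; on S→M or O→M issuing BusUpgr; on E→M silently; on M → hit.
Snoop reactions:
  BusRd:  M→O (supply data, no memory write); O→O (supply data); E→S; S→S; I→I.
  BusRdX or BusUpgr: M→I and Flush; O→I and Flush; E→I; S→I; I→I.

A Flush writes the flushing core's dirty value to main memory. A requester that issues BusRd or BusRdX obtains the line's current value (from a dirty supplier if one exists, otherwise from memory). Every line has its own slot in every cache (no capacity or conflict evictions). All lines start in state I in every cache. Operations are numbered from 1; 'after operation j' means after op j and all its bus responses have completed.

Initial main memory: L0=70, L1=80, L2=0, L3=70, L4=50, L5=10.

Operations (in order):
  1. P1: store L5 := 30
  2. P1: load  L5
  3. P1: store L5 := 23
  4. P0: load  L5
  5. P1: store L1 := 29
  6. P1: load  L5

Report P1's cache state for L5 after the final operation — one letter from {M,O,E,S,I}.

state = O

  op1 P1: store L5 := 30 → I/M on L5; bus BusRdX; mem=10
  op2 P1: load  L5 → I/M on L5; bus (none); mem=10
  op3 P1: store L5 := 23 → I/M on L5; bus (none); mem=10
  op4 P0: load  L5 → S/O on L5; bus BusRd; mem=10
  op5 P1: store L1 := 29 → I/M on L1; bus BusRdX; mem=80
  op6 P1: load  L5 → S/O on L5; bus (none); mem=10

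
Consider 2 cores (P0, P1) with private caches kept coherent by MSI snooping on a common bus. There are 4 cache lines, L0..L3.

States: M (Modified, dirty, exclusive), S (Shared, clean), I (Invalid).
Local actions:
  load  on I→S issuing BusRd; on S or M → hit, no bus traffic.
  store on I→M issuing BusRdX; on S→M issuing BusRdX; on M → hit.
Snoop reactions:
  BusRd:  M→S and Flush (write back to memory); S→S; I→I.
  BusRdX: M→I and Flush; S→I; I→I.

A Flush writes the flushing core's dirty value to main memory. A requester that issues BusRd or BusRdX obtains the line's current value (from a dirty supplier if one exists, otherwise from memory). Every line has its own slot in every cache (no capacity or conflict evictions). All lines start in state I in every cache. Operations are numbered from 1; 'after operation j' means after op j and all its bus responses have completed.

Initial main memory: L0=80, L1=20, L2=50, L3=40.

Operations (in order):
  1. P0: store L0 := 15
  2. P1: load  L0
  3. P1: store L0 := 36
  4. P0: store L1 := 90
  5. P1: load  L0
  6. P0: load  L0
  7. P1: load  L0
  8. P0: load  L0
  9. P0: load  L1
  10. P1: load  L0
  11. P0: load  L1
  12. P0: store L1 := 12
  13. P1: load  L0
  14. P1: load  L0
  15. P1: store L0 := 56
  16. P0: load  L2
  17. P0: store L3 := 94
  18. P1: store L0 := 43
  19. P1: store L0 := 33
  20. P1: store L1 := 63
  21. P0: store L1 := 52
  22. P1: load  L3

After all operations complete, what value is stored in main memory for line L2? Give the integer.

memory[L2] = 50

1. P0: store L0 := 15  bus=[BusRdX]  L0: P0=M P1=I  mem[L0]=80
2. P1: load  L0  bus=[BusRd,Flush]  L0: P0=S P1=S  mem[L0]=15
3. P1: store L0 := 36  bus=[BusRdX]  L0: P0=I P1=M  mem[L0]=15
4. P0: store L1 := 90  bus=[BusRdX]  L1: P0=M P1=I  mem[L1]=20
5. P1: load  L0  bus=[-]  L0: P0=I P1=M  mem[L0]=15
6. P0: load  L0  bus=[BusRd,Flush]  L0: P0=S P1=S  mem[L0]=36
7. P1: load  L0  bus=[-]  L0: P0=S P1=S  mem[L0]=36
8. P0: load  L0  bus=[-]  L0: P0=S P1=S  mem[L0]=36
9. P0: load  L1  bus=[-]  L1: P0=M P1=I  mem[L1]=20
10. P1: load  L0  bus=[-]  L0: P0=S P1=S  mem[L0]=36
11. P0: load  L1  bus=[-]  L1: P0=M P1=I  mem[L1]=20
12. P0: store L1 := 12  bus=[-]  L1: P0=M P1=I  mem[L1]=20
13. P1: load  L0  bus=[-]  L0: P0=S P1=S  mem[L0]=36
14. P1: load  L0  bus=[-]  L0: P0=S P1=S  mem[L0]=36
15. P1: store L0 := 56  bus=[BusRdX]  L0: P0=I P1=M  mem[L0]=36
16. P0: load  L2  bus=[BusRd]  L2: P0=S P1=I  mem[L2]=50
17. P0: store L3 := 94  bus=[BusRdX]  L3: P0=M P1=I  mem[L3]=40
18. P1: store L0 := 43  bus=[-]  L0: P0=I P1=M  mem[L0]=36
19. P1: store L0 := 33  bus=[-]  L0: P0=I P1=M  mem[L0]=36
20. P1: store L1 := 63  bus=[BusRdX,Flush]  L1: P0=I P1=M  mem[L1]=12
21. P0: store L1 := 52  bus=[BusRdX,Flush]  L1: P0=M P1=I  mem[L1]=63
22. P1: load  L3  bus=[BusRd,Flush]  L3: P0=S P1=S  mem[L3]=94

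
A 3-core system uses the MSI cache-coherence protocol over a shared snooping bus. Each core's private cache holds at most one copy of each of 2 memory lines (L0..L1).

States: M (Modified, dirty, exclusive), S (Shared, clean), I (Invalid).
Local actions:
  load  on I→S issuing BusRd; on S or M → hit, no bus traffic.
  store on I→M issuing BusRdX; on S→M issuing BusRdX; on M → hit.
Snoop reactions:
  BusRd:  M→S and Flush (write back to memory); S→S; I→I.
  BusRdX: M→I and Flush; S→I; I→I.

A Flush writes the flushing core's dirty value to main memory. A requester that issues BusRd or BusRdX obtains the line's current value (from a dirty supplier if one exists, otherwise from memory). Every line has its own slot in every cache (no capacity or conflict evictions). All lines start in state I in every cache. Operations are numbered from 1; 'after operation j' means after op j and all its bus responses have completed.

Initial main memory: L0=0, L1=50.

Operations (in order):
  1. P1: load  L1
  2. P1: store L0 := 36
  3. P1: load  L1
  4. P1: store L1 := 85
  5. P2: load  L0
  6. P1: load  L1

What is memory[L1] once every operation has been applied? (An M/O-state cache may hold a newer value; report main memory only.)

1. P1: load  L1  bus=[BusRd]  L1: P0=I P1=S P2=I  mem[L1]=50
2. P1: store L0 := 36  bus=[BusRdX]  L0: P0=I P1=M P2=I  mem[L0]=0
3. P1: load  L1  bus=[-]  L1: P0=I P1=S P2=I  mem[L1]=50
4. P1: store L1 := 85  bus=[BusRdX]  L1: P0=I P1=M P2=I  mem[L1]=50
5. P2: load  L0  bus=[BusRd,Flush]  L0: P0=I P1=S P2=S  mem[L0]=36
6. P1: load  L1  bus=[-]  L1: P0=I P1=M P2=I  mem[L1]=50

memory[L1] = 50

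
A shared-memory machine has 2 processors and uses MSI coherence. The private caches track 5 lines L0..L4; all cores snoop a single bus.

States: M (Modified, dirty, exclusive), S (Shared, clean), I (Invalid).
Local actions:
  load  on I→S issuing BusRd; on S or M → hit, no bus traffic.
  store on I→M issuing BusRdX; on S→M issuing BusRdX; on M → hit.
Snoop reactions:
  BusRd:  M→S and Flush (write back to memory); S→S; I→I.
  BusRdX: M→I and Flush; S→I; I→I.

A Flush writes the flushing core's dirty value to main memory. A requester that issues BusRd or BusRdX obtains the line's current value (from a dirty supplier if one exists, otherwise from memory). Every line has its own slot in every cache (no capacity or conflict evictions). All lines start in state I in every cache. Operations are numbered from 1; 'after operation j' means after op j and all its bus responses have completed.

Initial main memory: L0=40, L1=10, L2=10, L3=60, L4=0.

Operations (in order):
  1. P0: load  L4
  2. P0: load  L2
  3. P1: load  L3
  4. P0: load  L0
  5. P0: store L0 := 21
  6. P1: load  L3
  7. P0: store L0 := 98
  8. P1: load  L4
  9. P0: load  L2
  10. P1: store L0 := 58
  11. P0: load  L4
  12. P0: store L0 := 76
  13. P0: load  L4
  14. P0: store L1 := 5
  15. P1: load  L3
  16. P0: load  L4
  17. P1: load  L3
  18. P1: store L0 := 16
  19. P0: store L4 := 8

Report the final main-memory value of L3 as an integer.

step 1: P0: load  L4  ⟶  SI  (L4)  txn=BusRd  M[L4]=0
step 2: P0: load  L2  ⟶  SI  (L2)  txn=BusRd  M[L2]=10
step 3: P1: load  L3  ⟶  IS  (L3)  txn=BusRd  M[L3]=60
step 4: P0: load  L0  ⟶  SI  (L0)  txn=BusRd  M[L0]=40
step 5: P0: store L0 := 21  ⟶  MI  (L0)  txn=BusRdX  M[L0]=40
step 6: P1: load  L3  ⟶  IS  (L3)  txn=∅  M[L3]=60
step 7: P0: store L0 := 98  ⟶  MI  (L0)  txn=∅  M[L0]=40
step 8: P1: load  L4  ⟶  SS  (L4)  txn=BusRd  M[L4]=0
step 9: P0: load  L2  ⟶  SI  (L2)  txn=∅  M[L2]=10
step 10: P1: store L0 := 58  ⟶  IM  (L0)  txn=BusRdX+Flush  M[L0]=98
step 11: P0: load  L4  ⟶  SS  (L4)  txn=∅  M[L4]=0
step 12: P0: store L0 := 76  ⟶  MI  (L0)  txn=BusRdX+Flush  M[L0]=58
step 13: P0: load  L4  ⟶  SS  (L4)  txn=∅  M[L4]=0
step 14: P0: store L1 := 5  ⟶  MI  (L1)  txn=BusRdX  M[L1]=10
step 15: P1: load  L3  ⟶  IS  (L3)  txn=∅  M[L3]=60
step 16: P0: load  L4  ⟶  SS  (L4)  txn=∅  M[L4]=0
step 17: P1: load  L3  ⟶  IS  (L3)  txn=∅  M[L3]=60
step 18: P1: store L0 := 16  ⟶  IM  (L0)  txn=BusRdX+Flush  M[L0]=76
step 19: P0: store L4 := 8  ⟶  MI  (L4)  txn=BusRdX  M[L4]=0

memory[L3] = 60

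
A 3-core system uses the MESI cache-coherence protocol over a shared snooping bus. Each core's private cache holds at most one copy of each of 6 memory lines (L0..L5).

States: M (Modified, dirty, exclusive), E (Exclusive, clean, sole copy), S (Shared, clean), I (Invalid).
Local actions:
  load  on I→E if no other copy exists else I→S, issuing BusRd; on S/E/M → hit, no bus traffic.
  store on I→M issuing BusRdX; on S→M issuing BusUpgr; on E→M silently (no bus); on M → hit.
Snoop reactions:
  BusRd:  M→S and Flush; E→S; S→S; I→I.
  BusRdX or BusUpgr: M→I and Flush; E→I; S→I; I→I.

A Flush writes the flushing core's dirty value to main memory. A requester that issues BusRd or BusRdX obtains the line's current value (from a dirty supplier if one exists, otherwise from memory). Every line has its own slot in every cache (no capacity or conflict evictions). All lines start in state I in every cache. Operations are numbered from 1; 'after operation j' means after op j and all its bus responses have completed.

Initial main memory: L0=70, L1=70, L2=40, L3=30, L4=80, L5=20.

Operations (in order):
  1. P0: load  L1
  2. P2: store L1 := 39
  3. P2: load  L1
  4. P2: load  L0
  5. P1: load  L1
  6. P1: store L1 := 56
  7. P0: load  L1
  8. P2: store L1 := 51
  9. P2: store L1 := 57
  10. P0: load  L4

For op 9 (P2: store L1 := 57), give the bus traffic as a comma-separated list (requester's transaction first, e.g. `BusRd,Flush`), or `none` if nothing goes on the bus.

step 1: P0: load  L1  ⟶  EII  (L1)  txn=BusRd  M[L1]=70
step 2: P2: store L1 := 39  ⟶  IIM  (L1)  txn=BusRdX  M[L1]=70
step 3: P2: load  L1  ⟶  IIM  (L1)  txn=∅  M[L1]=70
step 4: P2: load  L0  ⟶  IIE  (L0)  txn=BusRd  M[L0]=70
step 5: P1: load  L1  ⟶  ISS  (L1)  txn=BusRd+Flush  M[L1]=39
step 6: P1: store L1 := 56  ⟶  IMI  (L1)  txn=BusUpgr  M[L1]=39
step 7: P0: load  L1  ⟶  SSI  (L1)  txn=BusRd+Flush  M[L1]=56
step 8: P2: store L1 := 51  ⟶  IIM  (L1)  txn=BusRdX  M[L1]=56
step 9: P2: store L1 := 57  ⟶  IIM  (L1)  txn=∅  M[L1]=56
step 10: P0: load  L4  ⟶  EII  (L4)  txn=BusRd  M[L4]=80

bus = none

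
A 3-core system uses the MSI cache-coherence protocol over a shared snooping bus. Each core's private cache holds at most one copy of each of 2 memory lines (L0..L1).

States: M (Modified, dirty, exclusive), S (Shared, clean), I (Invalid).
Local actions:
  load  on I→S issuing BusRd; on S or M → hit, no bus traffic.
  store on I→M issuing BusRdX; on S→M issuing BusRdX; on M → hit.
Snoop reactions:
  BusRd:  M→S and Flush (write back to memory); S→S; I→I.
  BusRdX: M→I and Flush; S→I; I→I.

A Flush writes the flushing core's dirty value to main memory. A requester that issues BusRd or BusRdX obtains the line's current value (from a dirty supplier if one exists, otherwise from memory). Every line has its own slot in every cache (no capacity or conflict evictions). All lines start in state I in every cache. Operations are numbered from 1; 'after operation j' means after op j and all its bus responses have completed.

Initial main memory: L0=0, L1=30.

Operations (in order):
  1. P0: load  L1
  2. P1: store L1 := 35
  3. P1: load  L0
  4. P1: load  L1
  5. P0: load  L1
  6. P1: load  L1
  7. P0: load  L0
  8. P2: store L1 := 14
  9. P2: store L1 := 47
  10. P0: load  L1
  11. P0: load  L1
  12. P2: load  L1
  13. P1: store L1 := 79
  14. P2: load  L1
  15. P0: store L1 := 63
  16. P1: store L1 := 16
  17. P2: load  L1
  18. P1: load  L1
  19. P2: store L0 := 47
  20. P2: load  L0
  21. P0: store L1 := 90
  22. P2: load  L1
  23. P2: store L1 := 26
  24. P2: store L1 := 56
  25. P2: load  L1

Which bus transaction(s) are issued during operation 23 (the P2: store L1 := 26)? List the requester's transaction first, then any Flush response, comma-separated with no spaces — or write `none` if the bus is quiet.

bus = BusRdX

1. P0: load  L1  bus=[BusRd]  L1: P0=S P1=I P2=I  mem[L1]=30
2. P1: store L1 := 35  bus=[BusRdX]  L1: P0=I P1=M P2=I  mem[L1]=30
3. P1: load  L0  bus=[BusRd]  L0: P0=I P1=S P2=I  mem[L0]=0
4. P1: load  L1  bus=[-]  L1: P0=I P1=M P2=I  mem[L1]=30
5. P0: load  L1  bus=[BusRd,Flush]  L1: P0=S P1=S P2=I  mem[L1]=35
6. P1: load  L1  bus=[-]  L1: P0=S P1=S P2=I  mem[L1]=35
7. P0: load  L0  bus=[BusRd]  L0: P0=S P1=S P2=I  mem[L0]=0
8. P2: store L1 := 14  bus=[BusRdX]  L1: P0=I P1=I P2=M  mem[L1]=35
9. P2: store L1 := 47  bus=[-]  L1: P0=I P1=I P2=M  mem[L1]=35
10. P0: load  L1  bus=[BusRd,Flush]  L1: P0=S P1=I P2=S  mem[L1]=47
11. P0: load  L1  bus=[-]  L1: P0=S P1=I P2=S  mem[L1]=47
12. P2: load  L1  bus=[-]  L1: P0=S P1=I P2=S  mem[L1]=47
13. P1: store L1 := 79  bus=[BusRdX]  L1: P0=I P1=M P2=I  mem[L1]=47
14. P2: load  L1  bus=[BusRd,Flush]  L1: P0=I P1=S P2=S  mem[L1]=79
15. P0: store L1 := 63  bus=[BusRdX]  L1: P0=M P1=I P2=I  mem[L1]=79
16. P1: store L1 := 16  bus=[BusRdX,Flush]  L1: P0=I P1=M P2=I  mem[L1]=63
17. P2: load  L1  bus=[BusRd,Flush]  L1: P0=I P1=S P2=S  mem[L1]=16
18. P1: load  L1  bus=[-]  L1: P0=I P1=S P2=S  mem[L1]=16
19. P2: store L0 := 47  bus=[BusRdX]  L0: P0=I P1=I P2=M  mem[L0]=0
20. P2: load  L0  bus=[-]  L0: P0=I P1=I P2=M  mem[L0]=0
21. P0: store L1 := 90  bus=[BusRdX]  L1: P0=M P1=I P2=I  mem[L1]=16
22. P2: load  L1  bus=[BusRd,Flush]  L1: P0=S P1=I P2=S  mem[L1]=90
23. P2: store L1 := 26  bus=[BusRdX]  L1: P0=I P1=I P2=M  mem[L1]=90
24. P2: store L1 := 56  bus=[-]  L1: P0=I P1=I P2=M  mem[L1]=90
25. P2: load  L1  bus=[-]  L1: P0=I P1=I P2=M  mem[L1]=90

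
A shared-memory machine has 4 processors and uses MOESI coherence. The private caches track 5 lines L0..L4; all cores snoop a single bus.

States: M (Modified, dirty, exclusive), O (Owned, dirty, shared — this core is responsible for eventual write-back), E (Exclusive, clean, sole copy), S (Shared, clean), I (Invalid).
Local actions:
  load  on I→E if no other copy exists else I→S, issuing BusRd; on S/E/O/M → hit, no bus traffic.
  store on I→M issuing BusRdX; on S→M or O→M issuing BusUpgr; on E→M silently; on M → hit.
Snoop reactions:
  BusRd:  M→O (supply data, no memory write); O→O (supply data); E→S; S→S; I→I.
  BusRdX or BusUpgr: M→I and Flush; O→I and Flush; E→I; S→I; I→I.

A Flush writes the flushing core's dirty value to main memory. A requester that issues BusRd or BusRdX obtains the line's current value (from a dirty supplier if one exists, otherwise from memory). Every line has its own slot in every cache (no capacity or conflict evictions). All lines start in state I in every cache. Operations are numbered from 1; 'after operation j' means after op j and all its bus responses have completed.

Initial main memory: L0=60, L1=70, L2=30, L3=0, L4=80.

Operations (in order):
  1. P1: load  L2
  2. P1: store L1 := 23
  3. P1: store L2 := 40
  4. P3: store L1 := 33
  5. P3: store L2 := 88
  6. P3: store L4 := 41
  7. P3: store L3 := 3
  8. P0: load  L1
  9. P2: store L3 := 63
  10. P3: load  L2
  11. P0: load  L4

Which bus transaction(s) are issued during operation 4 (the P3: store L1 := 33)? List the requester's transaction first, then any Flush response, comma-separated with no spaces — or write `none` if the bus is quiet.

bus = BusRdX,Flush

[1] P1: load  L2 | P0:I, P1:E(30), P2:I, P3:I | bus: BusRd
[2] P1: store L1 := 23 | P0:I, P1:M(23), P2:I, P3:I | bus: BusRdX
[3] P1: store L2 := 40 | P0:I, P1:M(40), P2:I, P3:I | bus: none
[4] P3: store L1 := 33 | P0:I, P1:I, P2:I, P3:M(33) | bus: BusRdX,Flush
[5] P3: store L2 := 88 | P0:I, P1:I, P2:I, P3:M(88) | bus: BusRdX,Flush
[6] P3: store L4 := 41 | P0:I, P1:I, P2:I, P3:M(41) | bus: BusRdX
[7] P3: store L3 := 3 | P0:I, P1:I, P2:I, P3:M(3) | bus: BusRdX
[8] P0: load  L1 | P0:S(33), P1:I, P2:I, P3:O(33) | bus: BusRd
[9] P2: store L3 := 63 | P0:I, P1:I, P2:M(63), P3:I | bus: BusRdX,Flush
[10] P3: load  L2 | P0:I, P1:I, P2:I, P3:M(88) | bus: none
[11] P0: load  L4 | P0:S(41), P1:I, P2:I, P3:O(41) | bus: BusRd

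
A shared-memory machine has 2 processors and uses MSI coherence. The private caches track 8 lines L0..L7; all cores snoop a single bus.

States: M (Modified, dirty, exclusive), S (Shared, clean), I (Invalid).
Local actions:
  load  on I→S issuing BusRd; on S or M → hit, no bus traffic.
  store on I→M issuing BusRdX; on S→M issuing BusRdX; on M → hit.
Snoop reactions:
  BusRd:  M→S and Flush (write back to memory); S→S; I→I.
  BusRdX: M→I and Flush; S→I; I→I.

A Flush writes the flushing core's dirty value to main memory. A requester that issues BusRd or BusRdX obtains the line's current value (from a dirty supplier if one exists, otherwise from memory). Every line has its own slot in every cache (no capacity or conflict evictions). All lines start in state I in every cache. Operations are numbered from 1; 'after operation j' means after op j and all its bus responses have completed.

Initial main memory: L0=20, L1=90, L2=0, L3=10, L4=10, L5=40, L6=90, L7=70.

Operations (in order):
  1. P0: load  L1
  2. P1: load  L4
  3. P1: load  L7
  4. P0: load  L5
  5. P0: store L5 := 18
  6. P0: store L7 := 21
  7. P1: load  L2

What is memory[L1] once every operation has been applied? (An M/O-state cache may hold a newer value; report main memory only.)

memory[L1] = 90

1. P0: load  L1  bus=[BusRd]  L1: P0=S P1=I  mem[L1]=90
2. P1: load  L4  bus=[BusRd]  L4: P0=I P1=S  mem[L4]=10
3. P1: load  L7  bus=[BusRd]  L7: P0=I P1=S  mem[L7]=70
4. P0: load  L5  bus=[BusRd]  L5: P0=S P1=I  mem[L5]=40
5. P0: store L5 := 18  bus=[BusRdX]  L5: P0=M P1=I  mem[L5]=40
6. P0: store L7 := 21  bus=[BusRdX]  L7: P0=M P1=I  mem[L7]=70
7. P1: load  L2  bus=[BusRd]  L2: P0=I P1=S  mem[L2]=0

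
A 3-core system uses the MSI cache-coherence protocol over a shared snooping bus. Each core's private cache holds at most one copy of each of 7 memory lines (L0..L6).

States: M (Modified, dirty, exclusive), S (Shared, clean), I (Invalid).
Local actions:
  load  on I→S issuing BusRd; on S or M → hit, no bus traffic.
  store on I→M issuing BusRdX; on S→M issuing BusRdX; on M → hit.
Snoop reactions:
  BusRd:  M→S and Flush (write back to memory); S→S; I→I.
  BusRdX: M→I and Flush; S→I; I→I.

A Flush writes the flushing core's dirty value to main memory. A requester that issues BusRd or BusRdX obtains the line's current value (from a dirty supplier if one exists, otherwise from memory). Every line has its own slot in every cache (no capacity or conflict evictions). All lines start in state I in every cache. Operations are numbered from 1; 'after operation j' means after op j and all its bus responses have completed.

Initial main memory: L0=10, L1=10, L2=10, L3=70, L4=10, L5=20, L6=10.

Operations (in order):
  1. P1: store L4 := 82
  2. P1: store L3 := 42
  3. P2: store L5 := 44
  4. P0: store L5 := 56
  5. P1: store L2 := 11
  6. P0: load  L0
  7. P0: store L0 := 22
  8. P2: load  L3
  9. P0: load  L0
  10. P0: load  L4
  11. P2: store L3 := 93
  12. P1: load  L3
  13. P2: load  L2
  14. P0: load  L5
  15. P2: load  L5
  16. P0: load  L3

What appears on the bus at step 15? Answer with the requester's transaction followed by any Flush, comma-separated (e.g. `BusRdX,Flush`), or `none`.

[1] P1: store L4 := 82 | P0:I, P1:M(82), P2:I | bus: BusRdX
[2] P1: store L3 := 42 | P0:I, P1:M(42), P2:I | bus: BusRdX
[3] P2: store L5 := 44 | P0:I, P1:I, P2:M(44) | bus: BusRdX
[4] P0: store L5 := 56 | P0:M(56), P1:I, P2:I | bus: BusRdX,Flush
[5] P1: store L2 := 11 | P0:I, P1:M(11), P2:I | bus: BusRdX
[6] P0: load  L0 | P0:S(10), P1:I, P2:I | bus: BusRd
[7] P0: store L0 := 22 | P0:M(22), P1:I, P2:I | bus: BusRdX
[8] P2: load  L3 | P0:I, P1:S(42), P2:S(42) | bus: BusRd,Flush
[9] P0: load  L0 | P0:M(22), P1:I, P2:I | bus: none
[10] P0: load  L4 | P0:S(82), P1:S(82), P2:I | bus: BusRd,Flush
[11] P2: store L3 := 93 | P0:I, P1:I, P2:M(93) | bus: BusRdX
[12] P1: load  L3 | P0:I, P1:S(93), P2:S(93) | bus: BusRd,Flush
[13] P2: load  L2 | P0:I, P1:S(11), P2:S(11) | bus: BusRd,Flush
[14] P0: load  L5 | P0:M(56), P1:I, P2:I | bus: none
[15] P2: load  L5 | P0:S(56), P1:I, P2:S(56) | bus: BusRd,Flush
[16] P0: load  L3 | P0:S(93), P1:S(93), P2:S(93) | bus: BusRd

bus = BusRd,Flush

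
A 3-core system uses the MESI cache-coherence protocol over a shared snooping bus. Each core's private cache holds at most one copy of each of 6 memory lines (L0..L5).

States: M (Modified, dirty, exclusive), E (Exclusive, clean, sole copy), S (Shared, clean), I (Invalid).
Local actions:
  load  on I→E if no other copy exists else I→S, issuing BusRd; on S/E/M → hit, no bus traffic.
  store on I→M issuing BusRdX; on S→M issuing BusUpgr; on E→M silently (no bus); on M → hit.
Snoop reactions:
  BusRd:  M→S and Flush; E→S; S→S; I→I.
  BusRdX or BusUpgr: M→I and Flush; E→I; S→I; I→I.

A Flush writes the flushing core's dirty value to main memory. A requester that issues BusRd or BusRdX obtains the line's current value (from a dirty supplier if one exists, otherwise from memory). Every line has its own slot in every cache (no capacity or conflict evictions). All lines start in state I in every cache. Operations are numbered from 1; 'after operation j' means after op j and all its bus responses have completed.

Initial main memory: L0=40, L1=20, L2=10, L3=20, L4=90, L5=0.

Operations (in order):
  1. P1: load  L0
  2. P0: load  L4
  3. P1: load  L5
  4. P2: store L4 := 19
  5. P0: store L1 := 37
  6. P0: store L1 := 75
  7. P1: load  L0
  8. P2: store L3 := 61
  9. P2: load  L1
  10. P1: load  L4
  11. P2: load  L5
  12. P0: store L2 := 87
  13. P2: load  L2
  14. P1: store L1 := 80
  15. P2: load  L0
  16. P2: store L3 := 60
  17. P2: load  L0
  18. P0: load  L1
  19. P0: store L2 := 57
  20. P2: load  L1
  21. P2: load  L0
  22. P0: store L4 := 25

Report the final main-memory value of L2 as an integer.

memory[L2] = 87

  op1 P1: load  L0 → I/E/I on L0; bus BusRd; mem=40
  op2 P0: load  L4 → E/I/I on L4; bus BusRd; mem=90
  op3 P1: load  L5 → I/E/I on L5; bus BusRd; mem=0
  op4 P2: store L4 := 19 → I/I/M on L4; bus BusRdX; mem=90
  op5 P0: store L1 := 37 → M/I/I on L1; bus BusRdX; mem=20
  op6 P0: store L1 := 75 → M/I/I on L1; bus (none); mem=20
  op7 P1: load  L0 → I/E/I on L0; bus (none); mem=40
  op8 P2: store L3 := 61 → I/I/M on L3; bus BusRdX; mem=20
  op9 P2: load  L1 → S/I/S on L1; bus BusRd Flush; mem=75
  op10 P1: load  L4 → I/S/S on L4; bus BusRd Flush; mem=19
  op11 P2: load  L5 → I/S/S on L5; bus BusRd; mem=0
  op12 P0: store L2 := 87 → M/I/I on L2; bus BusRdX; mem=10
  op13 P2: load  L2 → S/I/S on L2; bus BusRd Flush; mem=87
  op14 P1: store L1 := 80 → I/M/I on L1; bus BusRdX; mem=75
  op15 P2: load  L0 → I/S/S on L0; bus BusRd; mem=40
  op16 P2: store L3 := 60 → I/I/M on L3; bus (none); mem=20
  op17 P2: load  L0 → I/S/S on L0; bus (none); mem=40
  op18 P0: load  L1 → S/S/I on L1; bus BusRd Flush; mem=80
  op19 P0: store L2 := 57 → M/I/I on L2; bus BusUpgr; mem=87
  op20 P2: load  L1 → S/S/S on L1; bus BusRd; mem=80
  op21 P2: load  L0 → I/S/S on L0; bus (none); mem=40
  op22 P0: store L4 := 25 → M/I/I on L4; bus BusRdX; mem=19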